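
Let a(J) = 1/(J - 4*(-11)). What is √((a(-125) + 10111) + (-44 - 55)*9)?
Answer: √746819/9 ≈ 96.021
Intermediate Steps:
a(J) = 1/(44 + J) (a(J) = 1/(J + 44) = 1/(44 + J))
√((a(-125) + 10111) + (-44 - 55)*9) = √((1/(44 - 125) + 10111) + (-44 - 55)*9) = √((1/(-81) + 10111) - 99*9) = √((-1/81 + 10111) - 891) = √(818990/81 - 891) = √(746819/81) = √746819/9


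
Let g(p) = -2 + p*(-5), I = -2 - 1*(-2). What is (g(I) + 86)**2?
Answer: 7056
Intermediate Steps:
I = 0 (I = -2 + 2 = 0)
g(p) = -2 - 5*p
(g(I) + 86)**2 = ((-2 - 5*0) + 86)**2 = ((-2 + 0) + 86)**2 = (-2 + 86)**2 = 84**2 = 7056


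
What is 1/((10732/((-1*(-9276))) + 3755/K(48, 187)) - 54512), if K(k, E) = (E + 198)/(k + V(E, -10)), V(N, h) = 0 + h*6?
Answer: -178563/9754518493 ≈ -1.8306e-5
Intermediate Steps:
V(N, h) = 6*h (V(N, h) = 0 + 6*h = 6*h)
K(k, E) = (198 + E)/(-60 + k) (K(k, E) = (E + 198)/(k + 6*(-10)) = (198 + E)/(k - 60) = (198 + E)/(-60 + k))
1/((10732/((-1*(-9276))) + 3755/K(48, 187)) - 54512) = 1/((10732/((-1*(-9276))) + 3755/(((198 + 187)/(-60 + 48)))) - 54512) = 1/((10732/9276 + 3755/((385/(-12)))) - 54512) = 1/((10732*(1/9276) + 3755/((-1/12*385))) - 54512) = 1/((2683/2319 + 3755/(-385/12)) - 54512) = 1/((2683/2319 + 3755*(-12/385)) - 54512) = 1/((2683/2319 - 9012/77) - 54512) = 1/(-20692237/178563 - 54512) = 1/(-9754518493/178563) = -178563/9754518493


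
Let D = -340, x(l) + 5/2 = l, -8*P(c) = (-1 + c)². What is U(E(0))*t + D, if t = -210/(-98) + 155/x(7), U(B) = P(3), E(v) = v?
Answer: -45145/126 ≈ -358.29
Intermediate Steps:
P(c) = -(-1 + c)²/8
U(B) = -½ (U(B) = -(-1 + 3)²/8 = -⅛*2² = -⅛*4 = -½)
x(l) = -5/2 + l
t = 2305/63 (t = -210/(-98) + 155/(-5/2 + 7) = -210*(-1/98) + 155/(9/2) = 15/7 + 155*(2/9) = 15/7 + 310/9 = 2305/63 ≈ 36.587)
U(E(0))*t + D = -½*2305/63 - 340 = -2305/126 - 340 = -45145/126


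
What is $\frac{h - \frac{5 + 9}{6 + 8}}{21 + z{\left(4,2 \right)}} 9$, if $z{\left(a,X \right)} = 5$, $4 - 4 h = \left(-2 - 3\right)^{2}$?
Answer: $- \frac{225}{104} \approx -2.1635$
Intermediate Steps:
$h = - \frac{21}{4}$ ($h = 1 - \frac{\left(-2 - 3\right)^{2}}{4} = 1 - \frac{\left(-5\right)^{2}}{4} = 1 - \frac{25}{4} = - \frac{21}{4} \approx -5.25$)
$\frac{h - \frac{5 + 9}{6 + 8}}{21 + z{\left(4,2 \right)}} 9 = \frac{- \frac{21}{4} - \frac{5 + 9}{6 + 8}}{21 + 5} \cdot 9 = \frac{- \frac{21}{4} - \frac{14}{14}}{26} \cdot 9 = \frac{- \frac{21}{4} - 14 \cdot \frac{1}{14}}{26} \cdot 9 = \frac{- \frac{21}{4} - 1}{26} \cdot 9 = \frac{1}{26} \left(- \frac{25}{4}\right) 9 = \left(- \frac{25}{104}\right) 9 = - \frac{225}{104}$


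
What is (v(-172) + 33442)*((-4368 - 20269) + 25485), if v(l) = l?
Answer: 28212960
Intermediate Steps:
(v(-172) + 33442)*((-4368 - 20269) + 25485) = (-172 + 33442)*((-4368 - 20269) + 25485) = 33270*(-24637 + 25485) = 33270*848 = 28212960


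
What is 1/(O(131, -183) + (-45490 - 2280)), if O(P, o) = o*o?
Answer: -1/14281 ≈ -7.0023e-5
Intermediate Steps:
O(P, o) = o**2
1/(O(131, -183) + (-45490 - 2280)) = 1/((-183)**2 + (-45490 - 2280)) = 1/(33489 - 47770) = 1/(-14281) = -1/14281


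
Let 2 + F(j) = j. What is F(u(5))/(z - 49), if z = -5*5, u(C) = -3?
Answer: 5/74 ≈ 0.067568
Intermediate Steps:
z = -25
F(j) = -2 + j
F(u(5))/(z - 49) = (-2 - 3)/(-25 - 49) = -5/(-74) = -1/74*(-5) = 5/74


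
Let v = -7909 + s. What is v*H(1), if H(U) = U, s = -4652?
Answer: -12561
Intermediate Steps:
v = -12561 (v = -7909 - 4652 = -12561)
v*H(1) = -12561*1 = -12561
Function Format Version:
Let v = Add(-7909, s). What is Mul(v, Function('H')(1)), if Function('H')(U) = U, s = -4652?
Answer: -12561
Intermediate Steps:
v = -12561 (v = Add(-7909, -4652) = -12561)
Mul(v, Function('H')(1)) = Mul(-12561, 1) = -12561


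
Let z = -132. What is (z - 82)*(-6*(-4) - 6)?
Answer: -3852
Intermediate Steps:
(z - 82)*(-6*(-4) - 6) = (-132 - 82)*(-6*(-4) - 6) = -214*(24 - 6) = -214*18 = -3852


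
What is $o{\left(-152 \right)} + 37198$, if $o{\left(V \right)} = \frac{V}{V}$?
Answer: $37199$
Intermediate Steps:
$o{\left(V \right)} = 1$
$o{\left(-152 \right)} + 37198 = 1 + 37198 = 37199$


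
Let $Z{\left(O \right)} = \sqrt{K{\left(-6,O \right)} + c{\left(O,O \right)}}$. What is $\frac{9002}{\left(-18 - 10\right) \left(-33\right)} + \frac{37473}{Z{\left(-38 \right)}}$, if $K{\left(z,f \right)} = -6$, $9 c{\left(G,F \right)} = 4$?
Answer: $\frac{643}{66} - \frac{112419 i \sqrt{2}}{10} \approx 9.7424 - 15898.0 i$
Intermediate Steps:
$c{\left(G,F \right)} = \frac{4}{9}$ ($c{\left(G,F \right)} = \frac{1}{9} \cdot 4 = \frac{4}{9}$)
$Z{\left(O \right)} = \frac{5 i \sqrt{2}}{3}$ ($Z{\left(O \right)} = \sqrt{-6 + \frac{4}{9}} = \sqrt{- \frac{50}{9}} = \frac{5 i \sqrt{2}}{3}$)
$\frac{9002}{\left(-18 - 10\right) \left(-33\right)} + \frac{37473}{Z{\left(-38 \right)}} = \frac{9002}{\left(-18 - 10\right) \left(-33\right)} + \frac{37473}{\frac{5}{3} i \sqrt{2}} = \frac{9002}{\left(-18 - 10\right) \left(-33\right)} + 37473 \left(- \frac{3 i \sqrt{2}}{10}\right) = \frac{9002}{\left(-18 - 10\right) \left(-33\right)} - \frac{112419 i \sqrt{2}}{10} = \frac{9002}{\left(-28\right) \left(-33\right)} - \frac{112419 i \sqrt{2}}{10} = \frac{9002}{924} - \frac{112419 i \sqrt{2}}{10} = 9002 \cdot \frac{1}{924} - \frac{112419 i \sqrt{2}}{10} = \frac{643}{66} - \frac{112419 i \sqrt{2}}{10}$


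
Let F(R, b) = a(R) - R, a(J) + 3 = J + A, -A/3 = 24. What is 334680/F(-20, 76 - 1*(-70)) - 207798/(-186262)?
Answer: -2077419377/465655 ≈ -4461.3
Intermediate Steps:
A = -72 (A = -3*24 = -72)
a(J) = -75 + J (a(J) = -3 + (J - 72) = -3 + (-72 + J) = -75 + J)
F(R, b) = -75 (F(R, b) = (-75 + R) - R = -75)
334680/F(-20, 76 - 1*(-70)) - 207798/(-186262) = 334680/(-75) - 207798/(-186262) = 334680*(-1/75) - 207798*(-1/186262) = -22312/5 + 103899/93131 = -2077419377/465655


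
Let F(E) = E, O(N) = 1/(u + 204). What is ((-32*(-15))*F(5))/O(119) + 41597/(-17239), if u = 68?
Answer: 11253577603/17239 ≈ 6.5280e+5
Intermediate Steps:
O(N) = 1/272 (O(N) = 1/(68 + 204) = 1/272)
((-32*(-15))*F(5))/O(119) + 41597/(-17239) = (-32*(-15)*5)/(1/272) + 41597/(-17239) = (480*5)*272 + 41597*(-1/17239) = 2400*272 - 41597/17239 = 652800 - 41597/17239 = 11253577603/17239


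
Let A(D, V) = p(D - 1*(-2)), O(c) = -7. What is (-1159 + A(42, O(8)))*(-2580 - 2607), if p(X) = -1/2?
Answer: 12028653/2 ≈ 6.0143e+6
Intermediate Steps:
p(X) = -½ (p(X) = -1*½ = -½)
A(D, V) = -½
(-1159 + A(42, O(8)))*(-2580 - 2607) = (-1159 - ½)*(-2580 - 2607) = -2319/2*(-5187) = 12028653/2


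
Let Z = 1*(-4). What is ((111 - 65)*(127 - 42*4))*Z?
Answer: 7544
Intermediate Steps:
Z = -4
((111 - 65)*(127 - 42*4))*Z = ((111 - 65)*(127 - 42*4))*(-4) = (46*(127 - 168))*(-4) = (46*(-41))*(-4) = -1886*(-4) = 7544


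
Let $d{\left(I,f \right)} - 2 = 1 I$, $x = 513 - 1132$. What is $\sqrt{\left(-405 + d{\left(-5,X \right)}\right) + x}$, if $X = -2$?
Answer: $i \sqrt{1027} \approx 32.047 i$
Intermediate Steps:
$x = -619$ ($x = 513 - 1132 = -619$)
$d{\left(I,f \right)} = 2 + I$ ($d{\left(I,f \right)} = 2 + 1 I = 2 + I$)
$\sqrt{\left(-405 + d{\left(-5,X \right)}\right) + x} = \sqrt{\left(-405 + \left(2 - 5\right)\right) - 619} = \sqrt{\left(-405 - 3\right) - 619} = \sqrt{-408 - 619} = \sqrt{-1027} = i \sqrt{1027}$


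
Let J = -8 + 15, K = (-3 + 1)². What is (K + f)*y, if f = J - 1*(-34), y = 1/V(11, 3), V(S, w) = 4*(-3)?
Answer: -15/4 ≈ -3.7500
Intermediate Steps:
V(S, w) = -12
K = 4 (K = (-2)² = 4)
J = 7
y = -1/12 (y = 1/(-12) = -1/12 ≈ -0.083333)
f = 41 (f = 7 - 1*(-34) = 7 + 34 = 41)
(K + f)*y = (4 + 41)*(-1/12) = 45*(-1/12) = -15/4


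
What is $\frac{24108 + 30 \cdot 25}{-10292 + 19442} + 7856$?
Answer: $\frac{11984543}{1525} \approx 7858.7$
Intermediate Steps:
$\frac{24108 + 30 \cdot 25}{-10292 + 19442} + 7856 = \frac{24108 + 750}{9150} + 7856 = 24858 \cdot \frac{1}{9150} + 7856 = \frac{4143}{1525} + 7856 = \frac{11984543}{1525}$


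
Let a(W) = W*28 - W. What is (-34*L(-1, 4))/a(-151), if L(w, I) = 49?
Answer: 1666/4077 ≈ 0.40863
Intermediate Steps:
a(W) = 27*W (a(W) = 28*W - W = 27*W)
(-34*L(-1, 4))/a(-151) = (-34*49)/((27*(-151))) = -1666/(-4077) = -1666*(-1/4077) = 1666/4077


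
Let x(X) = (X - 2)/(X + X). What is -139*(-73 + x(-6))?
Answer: 30163/3 ≈ 10054.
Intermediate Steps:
x(X) = (-2 + X)/(2*X) (x(X) = (-2 + X)/((2*X)) = (-2 + X)*(1/(2*X)) = (-2 + X)/(2*X))
-139*(-73 + x(-6)) = -139*(-73 + (1/2)*(-2 - 6)/(-6)) = -139*(-73 + (1/2)*(-1/6)*(-8)) = -139*(-73 + 2/3) = -139*(-217/3) = 30163/3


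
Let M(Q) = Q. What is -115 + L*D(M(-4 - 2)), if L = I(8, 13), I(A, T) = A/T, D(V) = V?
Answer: -1543/13 ≈ -118.69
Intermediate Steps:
L = 8/13 ≈ 0.61539
-115 + L*D(M(-4 - 2)) = -115 + 8*(-4 - 2)/13 = -115 + (8/13)*(-6) = -115 - 48/13 = -1543/13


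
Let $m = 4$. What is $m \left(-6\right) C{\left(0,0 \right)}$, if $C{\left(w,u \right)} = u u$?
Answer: $0$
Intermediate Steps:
$C{\left(w,u \right)} = u^{2}$
$m \left(-6\right) C{\left(0,0 \right)} = 4 \left(-6\right) 0^{2} = \left(-24\right) 0 = 0$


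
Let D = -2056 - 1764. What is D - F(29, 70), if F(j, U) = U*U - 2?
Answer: -8718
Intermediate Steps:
F(j, U) = -2 + U**2 (F(j, U) = U**2 - 2 = -2 + U**2)
D = -3820
D - F(29, 70) = -3820 - (-2 + 70**2) = -3820 - (-2 + 4900) = -3820 - 1*4898 = -3820 - 4898 = -8718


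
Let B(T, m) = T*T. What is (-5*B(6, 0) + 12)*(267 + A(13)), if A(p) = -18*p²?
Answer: 466200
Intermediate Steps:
B(T, m) = T²
(-5*B(6, 0) + 12)*(267 + A(13)) = (-5*6² + 12)*(267 - 18*13²) = (-5*36 + 12)*(267 - 18*169) = (-180 + 12)*(267 - 3042) = -168*(-2775) = 466200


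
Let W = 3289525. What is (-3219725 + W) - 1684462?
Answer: -1614662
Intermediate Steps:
(-3219725 + W) - 1684462 = (-3219725 + 3289525) - 1684462 = 69800 - 1684462 = -1614662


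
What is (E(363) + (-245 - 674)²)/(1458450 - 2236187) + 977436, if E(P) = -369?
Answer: 760187298140/777737 ≈ 9.7744e+5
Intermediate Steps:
(E(363) + (-245 - 674)²)/(1458450 - 2236187) + 977436 = (-369 + (-245 - 674)²)/(1458450 - 2236187) + 977436 = (-369 + (-919)²)/(-777737) + 977436 = (-369 + 844561)*(-1/777737) + 977436 = 844192*(-1/777737) + 977436 = -844192/777737 + 977436 = 760187298140/777737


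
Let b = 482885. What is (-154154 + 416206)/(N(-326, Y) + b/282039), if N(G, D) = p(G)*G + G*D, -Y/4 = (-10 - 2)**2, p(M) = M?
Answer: 73908884028/82934614913 ≈ 0.89117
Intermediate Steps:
Y = -576 (Y = -4*(-10 - 2)**2 = -4*(-12)**2 = -4*144 = -576)
N(G, D) = G**2 + D*G (N(G, D) = G*G + G*D = G**2 + D*G)
(-154154 + 416206)/(N(-326, Y) + b/282039) = (-154154 + 416206)/(-326*(-576 - 326) + 482885/282039) = 262052/(-326*(-902) + 482885*(1/282039)) = 262052/(294052 + 482885/282039) = 262052/(82934614913/282039) = 262052*(282039/82934614913) = 73908884028/82934614913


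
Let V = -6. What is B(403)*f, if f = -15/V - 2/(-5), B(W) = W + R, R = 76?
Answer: 13891/10 ≈ 1389.1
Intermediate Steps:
B(W) = 76 + W (B(W) = W + 76 = 76 + W)
f = 29/10 (f = -15/(-6) - 2/(-5) = -15*(-⅙) - 2*(-⅕) = 5/2 + ⅖ = 29/10 ≈ 2.9000)
B(403)*f = (76 + 403)*(29/10) = 479*(29/10) = 13891/10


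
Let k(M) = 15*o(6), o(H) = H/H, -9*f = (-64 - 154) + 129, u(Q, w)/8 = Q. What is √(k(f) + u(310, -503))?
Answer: √2495 ≈ 49.950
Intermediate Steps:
u(Q, w) = 8*Q
f = 89/9 (f = -((-64 - 154) + 129)/9 = -(-218 + 129)/9 = -⅑*(-89) = 89/9 ≈ 9.8889)
o(H) = 1
k(M) = 15 (k(M) = 15*1 = 15)
√(k(f) + u(310, -503)) = √(15 + 8*310) = √(15 + 2480) = √2495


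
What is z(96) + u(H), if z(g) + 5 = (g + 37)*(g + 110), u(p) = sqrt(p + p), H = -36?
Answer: 27393 + 6*I*sqrt(2) ≈ 27393.0 + 8.4853*I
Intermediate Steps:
u(p) = sqrt(2)*sqrt(p) (u(p) = sqrt(2*p) = sqrt(2)*sqrt(p))
z(g) = -5 + (37 + g)*(110 + g) (z(g) = -5 + (g + 37)*(g + 110) = -5 + (37 + g)*(110 + g))
z(96) + u(H) = (4065 + 96**2 + 147*96) + sqrt(2)*sqrt(-36) = (4065 + 9216 + 14112) + sqrt(2)*(6*I) = 27393 + 6*I*sqrt(2)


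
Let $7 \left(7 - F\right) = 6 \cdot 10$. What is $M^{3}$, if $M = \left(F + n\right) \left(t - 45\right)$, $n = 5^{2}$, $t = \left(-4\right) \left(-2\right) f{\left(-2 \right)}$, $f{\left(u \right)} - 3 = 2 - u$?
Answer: $\frac{5870966464}{343} \approx 1.7117 \cdot 10^{7}$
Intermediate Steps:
$f{\left(u \right)} = 5 - u$ ($f{\left(u \right)} = 3 - \left(-2 + u\right) = 5 - u$)
$t = 56$ ($t = \left(-4\right) \left(-2\right) \left(5 - -2\right) = 8 \left(5 + 2\right) = 8 \cdot 7 = 56$)
$n = 25$
$F = - \frac{11}{7}$ ($F = 7 - \frac{6 \cdot 10}{7} = 7 - \frac{60}{7} = - \frac{11}{7} \approx -1.5714$)
$M = \frac{1804}{7}$ ($M = \left(- \frac{11}{7} + 25\right) \left(56 - 45\right) = \frac{164}{7} \cdot 11 = \frac{1804}{7} \approx 257.71$)
$M^{3} = \left(\frac{1804}{7}\right)^{3} = \frac{5870966464}{343}$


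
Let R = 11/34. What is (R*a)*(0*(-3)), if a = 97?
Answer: 0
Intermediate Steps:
R = 11/34 (R = 11*(1/34) = 11/34 ≈ 0.32353)
(R*a)*(0*(-3)) = ((11/34)*97)*(0*(-3)) = (1067/34)*0 = 0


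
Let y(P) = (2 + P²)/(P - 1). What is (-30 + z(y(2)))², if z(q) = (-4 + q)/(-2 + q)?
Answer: 3481/4 ≈ 870.25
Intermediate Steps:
y(P) = (2 + P²)/(-1 + P)
z(q) = (-4 + q)/(-2 + q)
(-30 + z(y(2)))² = (-30 + (-4 + (2 + 2²)/(-1 + 2))/(-2 + (2 + 2²)/(-1 + 2)))² = (-30 + (-4 + (2 + 4)/1)/(-2 + (2 + 4)/1))² = (-30 + (-4 + 1*6)/(-2 + 1*6))² = (-30 + (-4 + 6)/(-2 + 6))² = (-30 + 2/4)² = (-30 + (¼)*2)² = (-30 + ½)² = (-59/2)² = 3481/4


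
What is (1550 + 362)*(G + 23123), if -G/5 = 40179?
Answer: -339900064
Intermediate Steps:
G = -200895 (G = -5*40179 = -200895)
(1550 + 362)*(G + 23123) = (1550 + 362)*(-200895 + 23123) = 1912*(-177772) = -339900064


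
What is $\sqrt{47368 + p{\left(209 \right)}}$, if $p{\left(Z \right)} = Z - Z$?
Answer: $2 \sqrt{11842} \approx 217.64$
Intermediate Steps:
$p{\left(Z \right)} = 0$
$\sqrt{47368 + p{\left(209 \right)}} = \sqrt{47368 + 0} = \sqrt{47368} = 2 \sqrt{11842}$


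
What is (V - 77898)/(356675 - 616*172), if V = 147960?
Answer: 70062/250723 ≈ 0.27944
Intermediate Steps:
(V - 77898)/(356675 - 616*172) = (147960 - 77898)/(356675 - 616*172) = 70062/(356675 - 105952) = 70062/250723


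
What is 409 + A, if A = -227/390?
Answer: 159283/390 ≈ 408.42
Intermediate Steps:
A = -227/390 (A = -227*1/390 = -227/390 ≈ -0.58205)
409 + A = 409 - 227/390 = 159283/390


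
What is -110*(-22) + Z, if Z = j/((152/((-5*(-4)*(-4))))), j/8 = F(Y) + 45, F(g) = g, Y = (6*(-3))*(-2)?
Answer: 39500/19 ≈ 2078.9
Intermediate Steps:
Y = 36 (Y = -18*(-2) = 36)
j = 648 (j = 8*(36 + 45) = 8*81 = 648)
Z = -6480/19 (Z = 648/((152/((-5*(-4)*(-4))))) = 648/((152/((20*(-4))))) = 648/((152/(-80))) = 648/((152*(-1/80))) = 648/(-19/10) = 648*(-10/19) = -6480/19 ≈ -341.05)
-110*(-22) + Z = -110*(-22) - 6480/19 = 2420 - 6480/19 = 39500/19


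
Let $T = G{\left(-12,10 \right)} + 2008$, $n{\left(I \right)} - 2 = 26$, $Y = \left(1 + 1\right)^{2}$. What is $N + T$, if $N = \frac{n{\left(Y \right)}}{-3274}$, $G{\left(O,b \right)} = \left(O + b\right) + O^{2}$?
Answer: $\frac{3519536}{1637} \approx 2150.0$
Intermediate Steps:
$Y = 4$ ($Y = 2^{2} = 4$)
$G{\left(O,b \right)} = O + b + O^{2}$
$n{\left(I \right)} = 28$ ($n{\left(I \right)} = 2 + 26 = 28$)
$T = 2150$ ($T = \left(-12 + 10 + \left(-12\right)^{2}\right) + 2008 = \left(-12 + 10 + 144\right) + 2008 = 142 + 2008 = 2150$)
$N = - \frac{14}{1637}$ ($N = \frac{28}{-3274} = 28 \left(- \frac{1}{3274}\right) = - \frac{14}{1637} \approx -0.0085522$)
$N + T = - \frac{14}{1637} + 2150 = \frac{3519536}{1637}$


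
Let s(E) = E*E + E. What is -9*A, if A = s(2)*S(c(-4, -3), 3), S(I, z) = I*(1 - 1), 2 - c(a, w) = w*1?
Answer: 0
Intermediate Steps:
c(a, w) = 2 - w
s(E) = E + E² (s(E) = E² + E = E + E²)
S(I, z) = 0 (S(I, z) = I*0 = 0)
A = 0 (A = (2*(1 + 2))*0 = (2*3)*0 = 6*0 = 0)
-9*A = -9*0 = 0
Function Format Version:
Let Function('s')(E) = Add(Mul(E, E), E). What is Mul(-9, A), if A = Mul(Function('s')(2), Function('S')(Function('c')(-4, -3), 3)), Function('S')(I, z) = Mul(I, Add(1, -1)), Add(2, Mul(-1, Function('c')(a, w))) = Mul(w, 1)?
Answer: 0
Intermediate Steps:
Function('c')(a, w) = Add(2, Mul(-1, w)) (Function('c')(a, w) = Add(2, Mul(-1, Mul(w, 1))) = Add(2, Mul(-1, w)))
Function('s')(E) = Add(E, Pow(E, 2)) (Function('s')(E) = Add(Pow(E, 2), E) = Add(E, Pow(E, 2)))
Function('S')(I, z) = 0 (Function('S')(I, z) = Mul(I, 0) = 0)
A = 0 (A = Mul(Mul(2, Add(1, 2)), 0) = Mul(Mul(2, 3), 0) = Mul(6, 0) = 0)
Mul(-9, A) = Mul(-9, 0) = 0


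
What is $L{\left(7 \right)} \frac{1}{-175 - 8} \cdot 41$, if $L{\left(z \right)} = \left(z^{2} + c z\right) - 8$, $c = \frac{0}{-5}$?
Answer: $- \frac{1681}{183} \approx -9.1858$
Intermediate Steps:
$c = 0$ ($c = 0 \left(- \frac{1}{5}\right) = 0$)
$L{\left(z \right)} = -8 + z^{2}$ ($L{\left(z \right)} = \left(z^{2} + 0 z\right) - 8 = \left(z^{2} + 0\right) - 8 = z^{2} - 8 = -8 + z^{2}$)
$L{\left(7 \right)} \frac{1}{-175 - 8} \cdot 41 = \left(-8 + 7^{2}\right) \frac{1}{-175 - 8} \cdot 41 = \left(-8 + 49\right) \frac{1}{-183} \cdot 41 = 41 \left(\left(- \frac{1}{183}\right) 41\right) = 41 \left(- \frac{41}{183}\right) = - \frac{1681}{183}$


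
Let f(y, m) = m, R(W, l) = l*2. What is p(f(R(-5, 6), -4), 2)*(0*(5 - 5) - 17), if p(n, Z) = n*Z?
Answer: 136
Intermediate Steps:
R(W, l) = 2*l
p(n, Z) = Z*n
p(f(R(-5, 6), -4), 2)*(0*(5 - 5) - 17) = (2*(-4))*(0*(5 - 5) - 17) = -8*(0*0 - 17) = -8*(0 - 17) = -8*(-17) = 136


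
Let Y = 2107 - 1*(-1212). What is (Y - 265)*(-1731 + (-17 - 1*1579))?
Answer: -10160658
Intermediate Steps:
Y = 3319 (Y = 2107 + 1212 = 3319)
(Y - 265)*(-1731 + (-17 - 1*1579)) = (3319 - 265)*(-1731 + (-17 - 1*1579)) = 3054*(-1731 + (-17 - 1579)) = 3054*(-1731 - 1596) = 3054*(-3327) = -10160658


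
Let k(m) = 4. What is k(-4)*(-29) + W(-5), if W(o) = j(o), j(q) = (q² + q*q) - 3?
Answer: -69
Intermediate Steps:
j(q) = -3 + 2*q² (j(q) = (q² + q²) - 3 = 2*q² - 3 = -3 + 2*q²)
W(o) = -3 + 2*o²
k(-4)*(-29) + W(-5) = 4*(-29) + (-3 + 2*(-5)²) = -116 + (-3 + 2*25) = -116 + (-3 + 50) = -116 + 47 = -69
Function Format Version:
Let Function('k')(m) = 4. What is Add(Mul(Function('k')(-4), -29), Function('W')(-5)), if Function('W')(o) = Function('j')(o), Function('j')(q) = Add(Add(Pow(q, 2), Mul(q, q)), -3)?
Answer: -69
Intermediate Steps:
Function('j')(q) = Add(-3, Mul(2, Pow(q, 2))) (Function('j')(q) = Add(Add(Pow(q, 2), Pow(q, 2)), -3) = Add(Mul(2, Pow(q, 2)), -3) = Add(-3, Mul(2, Pow(q, 2))))
Function('W')(o) = Add(-3, Mul(2, Pow(o, 2)))
Add(Mul(Function('k')(-4), -29), Function('W')(-5)) = Add(Mul(4, -29), Add(-3, Mul(2, Pow(-5, 2)))) = Add(-116, Add(-3, Mul(2, 25))) = Add(-116, Add(-3, 50)) = Add(-116, 47) = -69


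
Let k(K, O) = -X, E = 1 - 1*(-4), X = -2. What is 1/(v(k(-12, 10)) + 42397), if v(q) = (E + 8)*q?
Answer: 1/42423 ≈ 2.3572e-5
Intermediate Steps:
E = 5 (E = 1 + 4 = 5)
k(K, O) = 2 (k(K, O) = -1*(-2) = 2)
v(q) = 13*q (v(q) = (5 + 8)*q = 13*q)
1/(v(k(-12, 10)) + 42397) = 1/(13*2 + 42397) = 1/(26 + 42397) = 1/42423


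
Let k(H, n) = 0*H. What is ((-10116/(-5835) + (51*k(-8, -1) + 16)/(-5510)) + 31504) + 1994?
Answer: 7180298794/214339 ≈ 33500.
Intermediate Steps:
k(H, n) = 0
((-10116/(-5835) + (51*k(-8, -1) + 16)/(-5510)) + 31504) + 1994 = ((-10116/(-5835) + (51*0 + 16)/(-5510)) + 31504) + 1994 = ((-10116*(-1/5835) + (0 + 16)*(-1/5510)) + 31504) + 1994 = ((3372/1945 + 16*(-1/5510)) + 31504) + 1994 = ((3372/1945 - 8/2755) + 31504) + 1994 = (370972/214339 + 31504) + 1994 = 6752906828/214339 + 1994 = 7180298794/214339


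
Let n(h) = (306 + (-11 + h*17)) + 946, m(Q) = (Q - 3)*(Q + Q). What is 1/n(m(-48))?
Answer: 1/84473 ≈ 1.1838e-5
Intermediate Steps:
m(Q) = 2*Q*(-3 + Q) (m(Q) = (-3 + Q)*(2*Q) = 2*Q*(-3 + Q))
n(h) = 1241 + 17*h (n(h) = (306 + (-11 + 17*h)) + 946 = (295 + 17*h) + 946 = 1241 + 17*h)
1/n(m(-48)) = 1/(1241 + 17*(2*(-48)*(-3 - 48))) = 1/(1241 + 17*(2*(-48)*(-51))) = 1/(1241 + 17*4896) = 1/(1241 + 83232) = 1/84473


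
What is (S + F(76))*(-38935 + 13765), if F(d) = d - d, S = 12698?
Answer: -319608660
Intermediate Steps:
F(d) = 0
(S + F(76))*(-38935 + 13765) = (12698 + 0)*(-38935 + 13765) = 12698*(-25170) = -319608660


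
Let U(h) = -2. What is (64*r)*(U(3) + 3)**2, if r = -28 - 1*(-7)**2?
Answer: -4928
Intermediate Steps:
r = -77 (r = -28 - 1*49 = -28 - 49 = -77)
(64*r)*(U(3) + 3)**2 = (64*(-77))*(-2 + 3)**2 = -4928*1**2 = -4928*1 = -4928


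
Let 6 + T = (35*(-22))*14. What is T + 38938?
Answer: 28152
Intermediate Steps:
T = -10786 (T = -6 + (35*(-22))*14 = -6 - 770*14 = -6 - 10780 = -10786)
T + 38938 = -10786 + 38938 = 28152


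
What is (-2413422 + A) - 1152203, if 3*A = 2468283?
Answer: -2742864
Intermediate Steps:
A = 822761 (A = (1/3)*2468283 = 822761)
(-2413422 + A) - 1152203 = (-2413422 + 822761) - 1152203 = -1590661 - 1152203 = -2742864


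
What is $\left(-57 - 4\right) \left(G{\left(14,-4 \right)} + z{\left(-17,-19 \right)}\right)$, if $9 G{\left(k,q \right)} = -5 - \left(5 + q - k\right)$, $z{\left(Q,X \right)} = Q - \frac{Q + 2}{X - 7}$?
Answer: $\frac{238205}{234} \approx 1018.0$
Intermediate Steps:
$z{\left(Q,X \right)} = Q - \frac{2 + Q}{-7 + X}$
$G{\left(k,q \right)} = - \frac{10}{9} - \frac{q}{9} + \frac{k}{9}$ ($G{\left(k,q \right)} = \frac{-5 - \left(5 + q - k\right)}{9} = \frac{-10 + k - q}{9} = - \frac{10}{9} - \frac{q}{9} + \frac{k}{9}$)
$\left(-57 - 4\right) \left(G{\left(14,-4 \right)} + z{\left(-17,-19 \right)}\right) = \left(-57 - 4\right) \left(\left(- \frac{10}{9} - - \frac{4}{9} + \frac{1}{9} \cdot 14\right) + \frac{-2 - -136 - -323}{-7 - 19}\right) = \left(-57 - 4\right) \left(\left(- \frac{10}{9} + \frac{4}{9} + \frac{14}{9}\right) + \frac{-2 + 136 + 323}{-26}\right) = - 61 \left(\frac{8}{9} - \frac{457}{26}\right) = \left(-61\right) \left(- \frac{3905}{234}\right) = \frac{238205}{234}$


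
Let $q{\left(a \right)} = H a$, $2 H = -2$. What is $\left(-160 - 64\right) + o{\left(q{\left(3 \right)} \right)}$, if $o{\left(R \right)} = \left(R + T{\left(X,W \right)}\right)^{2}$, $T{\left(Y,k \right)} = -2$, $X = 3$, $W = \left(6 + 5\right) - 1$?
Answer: $-199$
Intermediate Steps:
$W = 10$ ($W = 11 - 1 = 10$)
$H = -1$ ($H = \frac{1}{2} \left(-2\right) = -1$)
$q{\left(a \right)} = - a$
$o{\left(R \right)} = \left(-2 + R\right)^{2}$ ($o{\left(R \right)} = \left(R - 2\right)^{2} = \left(-2 + R\right)^{2}$)
$\left(-160 - 64\right) + o{\left(q{\left(3 \right)} \right)} = \left(-160 - 64\right) + \left(-2 - 3\right)^{2} = -224 + \left(-2 - 3\right)^{2} = -224 + \left(-5\right)^{2} = -224 + 25 = -199$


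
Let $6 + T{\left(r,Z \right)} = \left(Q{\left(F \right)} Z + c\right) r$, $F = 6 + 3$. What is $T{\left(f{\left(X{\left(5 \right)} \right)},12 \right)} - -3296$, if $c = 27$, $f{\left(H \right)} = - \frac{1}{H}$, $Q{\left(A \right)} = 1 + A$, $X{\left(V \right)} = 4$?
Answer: $\frac{13013}{4} \approx 3253.3$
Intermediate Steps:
$F = 9$
$T{\left(r,Z \right)} = -6 + r \left(27 + 10 Z\right)$ ($T{\left(r,Z \right)} = -6 + \left(\left(1 + 9\right) Z + 27\right) r = -6 + \left(10 Z + 27\right) r = -6 + \left(27 + 10 Z\right) r = -6 + r \left(27 + 10 Z\right)$)
$T{\left(f{\left(X{\left(5 \right)} \right)},12 \right)} - -3296 = \left(-6 + 27 \left(- \frac{1}{4}\right) + 10 \cdot 12 \left(- \frac{1}{4}\right)\right) - -3296 = \left(-6 + 27 \left(\left(-1\right) \frac{1}{4}\right) + 10 \cdot 12 \left(\left(-1\right) \frac{1}{4}\right)\right) + 3296 = \left(-6 + 27 \left(- \frac{1}{4}\right) + 10 \cdot 12 \left(- \frac{1}{4}\right)\right) + 3296 = \left(-6 - \frac{27}{4} - 30\right) + 3296 = - \frac{171}{4} + 3296 = \frac{13013}{4}$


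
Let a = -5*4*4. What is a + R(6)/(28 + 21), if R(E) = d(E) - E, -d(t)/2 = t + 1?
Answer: -3940/49 ≈ -80.408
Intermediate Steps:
d(t) = -2 - 2*t (d(t) = -2*(t + 1) = -2*(1 + t) = -2 - 2*t)
a = -80 (a = -20*4 = -80)
R(E) = -2 - 3*E (R(E) = (-2 - 2*E) - E = -2 - 3*E)
a + R(6)/(28 + 21) = -80 + (-2 - 3*6)/(28 + 21) = -80 + (-2 - 18)/49 = -80 + (1/49)*(-20) = -80 - 20/49 = -3940/49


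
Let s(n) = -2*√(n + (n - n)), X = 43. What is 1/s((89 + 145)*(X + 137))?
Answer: -√130/4680 ≈ -0.0024363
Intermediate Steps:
s(n) = -2*√n (s(n) = -2*√(n + 0) = -2*√n)
1/s((89 + 145)*(X + 137)) = 1/(-2*√(43 + 137)*√(89 + 145)) = 1/(-2*18*√130) = 1/(-36*√130) = -√130/4680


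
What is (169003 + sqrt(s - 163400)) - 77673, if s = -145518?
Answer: 91330 + I*sqrt(308918) ≈ 91330.0 + 555.8*I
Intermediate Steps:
(169003 + sqrt(s - 163400)) - 77673 = (169003 + sqrt(-145518 - 163400)) - 77673 = (169003 + sqrt(-308918)) - 77673 = (169003 + I*sqrt(308918)) - 77673 = 91330 + I*sqrt(308918)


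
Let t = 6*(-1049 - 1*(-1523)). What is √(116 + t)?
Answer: 4*√185 ≈ 54.406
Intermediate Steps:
t = 2844 (t = 6*(-1049 + 1523) = 6*474 = 2844)
√(116 + t) = √(116 + 2844) = √2960 = 4*√185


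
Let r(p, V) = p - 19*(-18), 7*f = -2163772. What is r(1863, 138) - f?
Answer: 2179207/7 ≈ 3.1132e+5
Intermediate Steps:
f = -2163772/7 (f = (⅐)*(-2163772) = -2163772/7 ≈ -3.0911e+5)
r(p, V) = 342 + p (r(p, V) = p + 342 = 342 + p)
r(1863, 138) - f = (342 + 1863) - 1*(-2163772/7) = 2205 + 2163772/7 = 2179207/7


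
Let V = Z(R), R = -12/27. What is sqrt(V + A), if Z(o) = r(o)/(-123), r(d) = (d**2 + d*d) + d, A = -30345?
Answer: I*sqrt(37186249413)/1107 ≈ 174.2*I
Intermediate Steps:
r(d) = d + 2*d**2 (r(d) = (d**2 + d**2) + d = 2*d**2 + d = d + 2*d**2)
R = -4/9 (R = -12*1/27 = -4/9 ≈ -0.44444)
Z(o) = -o*(1 + 2*o)/123 (Z(o) = (o*(1 + 2*o))/(-123) = (o*(1 + 2*o))*(-1/123) = -o*(1 + 2*o)/123)
V = 4/9963 (V = -1/123*(-4/9)*(1 + 2*(-4/9)) = -1/123*(-4/9)*(1 - 8/9) = -1/123*(-4/9)*1/9 = 4/9963 ≈ 0.00040149)
sqrt(V + A) = sqrt(4/9963 - 30345) = sqrt(-302327231/9963) = I*sqrt(37186249413)/1107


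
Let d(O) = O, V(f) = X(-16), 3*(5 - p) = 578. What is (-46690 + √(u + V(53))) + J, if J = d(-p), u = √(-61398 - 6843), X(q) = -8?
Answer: -139507/3 + √(-8 + 23*I*√129) ≈ -46491.0 + 11.605*I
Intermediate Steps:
p = -563/3 (p = 5 - ⅓*578 = 5 - 578/3 = -563/3 ≈ -187.67)
V(f) = -8
u = 23*I*√129 (u = √(-68241) = 23*I*√129 ≈ 261.23*I)
J = 563/3 (J = -1*(-563/3) = 563/3 ≈ 187.67)
(-46690 + √(u + V(53))) + J = (-46690 + √(23*I*√129 - 8)) + 563/3 = (-46690 + √(-8 + 23*I*√129)) + 563/3 = -139507/3 + √(-8 + 23*I*√129)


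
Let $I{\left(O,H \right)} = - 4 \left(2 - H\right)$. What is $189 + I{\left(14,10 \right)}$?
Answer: $221$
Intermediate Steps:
$I{\left(O,H \right)} = -8 + 4 H$
$189 + I{\left(14,10 \right)} = 189 + \left(-8 + 4 \cdot 10\right) = 189 + \left(-8 + 40\right) = 189 + 32 = 221$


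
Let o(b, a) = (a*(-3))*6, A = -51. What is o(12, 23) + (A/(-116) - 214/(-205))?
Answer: -9809641/23780 ≈ -412.52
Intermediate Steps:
o(b, a) = -18*a (o(b, a) = -3*a*6 = -18*a)
o(12, 23) + (A/(-116) - 214/(-205)) = -18*23 + (-51/(-116) - 214/(-205)) = -414 + (-51*(-1/116) - 214*(-1/205)) = -414 + (51/116 + 214/205) = -414 + 35279/23780 = -9809641/23780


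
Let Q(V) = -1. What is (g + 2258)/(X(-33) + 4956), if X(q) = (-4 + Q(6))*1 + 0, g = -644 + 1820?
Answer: 3434/4951 ≈ 0.69360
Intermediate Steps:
g = 1176
X(q) = -5 (X(q) = (-4 - 1)*1 + 0 = -5*1 + 0 = -5 + 0 = -5)
(g + 2258)/(X(-33) + 4956) = (1176 + 2258)/(-5 + 4956) = 3434/4951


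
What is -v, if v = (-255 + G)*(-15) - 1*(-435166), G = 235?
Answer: -435466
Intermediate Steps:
v = 435466 (v = (-255 + 235)*(-15) - 1*(-435166) = -20*(-15) + 435166 = 300 + 435166 = 435466)
-v = -1*435466 = -435466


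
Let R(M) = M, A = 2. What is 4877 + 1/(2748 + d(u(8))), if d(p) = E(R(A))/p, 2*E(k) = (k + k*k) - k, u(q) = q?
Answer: 53612865/10993 ≈ 4877.0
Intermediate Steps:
E(k) = k²/2 (E(k) = ((k + k*k) - k)/2 = ((k + k²) - k)/2 = k²/2)
d(p) = 2/p (d(p) = ((½)*2²)/p = ((½)*4)/p = 2/p)
4877 + 1/(2748 + d(u(8))) = 4877 + 1/(2748 + 2/8) = 4877 + 1/(2748 + 2*(⅛)) = 4877 + 1/(2748 + ¼) = 4877 + 1/(10993/4) = 4877 + 4/10993 = 53612865/10993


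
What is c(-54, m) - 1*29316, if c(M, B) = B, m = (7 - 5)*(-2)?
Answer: -29320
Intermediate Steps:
m = -4 (m = 2*(-2) = -4)
c(-54, m) - 1*29316 = -4 - 1*29316 = -4 - 29316 = -29320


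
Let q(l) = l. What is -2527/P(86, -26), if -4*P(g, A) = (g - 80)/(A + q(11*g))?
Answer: 4649680/3 ≈ 1.5499e+6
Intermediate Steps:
P(g, A) = -(-80 + g)/(4*(A + 11*g)) (P(g, A) = -(g - 80)/(4*(A + 11*g)) = -(-80 + g)/(4*(A + 11*g)))
-2527/P(86, -26) = -2527*4*(-26 + 11*86)/(80 - 1*86) = -2527*4*(-26 + 946)/(80 - 86) = -2527/((1/4)*(-6)/920) = -2527/((1/4)*(1/920)*(-6)) = -2527/(-3/1840) = -2527*(-1840/3) = 4649680/3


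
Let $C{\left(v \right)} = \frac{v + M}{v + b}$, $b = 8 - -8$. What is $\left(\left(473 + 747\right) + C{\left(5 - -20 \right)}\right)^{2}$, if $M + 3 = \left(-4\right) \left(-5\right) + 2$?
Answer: $\frac{2506404096}{1681} \approx 1.491 \cdot 10^{6}$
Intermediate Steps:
$M = 19$ ($M = -3 + \left(\left(-4\right) \left(-5\right) + 2\right) = -3 + \left(20 + 2\right) = -3 + 22 = 19$)
$b = 16$ ($b = 8 + 8 = 16$)
$C{\left(v \right)} = \frac{19 + v}{16 + v}$ ($C{\left(v \right)} = \frac{v + 19}{v + 16} = \frac{19 + v}{16 + v}$)
$\left(\left(473 + 747\right) + C{\left(5 - -20 \right)}\right)^{2} = \left(\left(473 + 747\right) + \frac{19 + \left(5 - -20\right)}{16 + \left(5 - -20\right)}\right)^{2} = \left(1220 + \frac{19 + \left(5 + 20\right)}{16 + \left(5 + 20\right)}\right)^{2} = \left(1220 + \frac{19 + 25}{16 + 25}\right)^{2} = \left(1220 + \frac{1}{41} \cdot 44\right)^{2} = \left(1220 + \frac{44}{41}\right)^{2} = \left(\frac{50064}{41}\right)^{2} = \frac{2506404096}{1681}$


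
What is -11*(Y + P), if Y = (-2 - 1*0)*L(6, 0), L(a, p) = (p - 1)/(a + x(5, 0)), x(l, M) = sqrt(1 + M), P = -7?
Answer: 517/7 ≈ 73.857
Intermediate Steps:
L(a, p) = (-1 + p)/(1 + a) (L(a, p) = (p - 1)/(a + sqrt(1 + 0)) = (-1 + p)/(a + sqrt(1)) = (-1 + p)/(a + 1) = (-1 + p)/(1 + a))
Y = 2/7 (Y = (-2 - 1*0)*((-1 + 0)/(1 + 6)) = (-2 + 0)*(-1/7) = -2*(-1)/7 = -2*(-1/7) = 2/7 ≈ 0.28571)
-11*(Y + P) = -11*(2/7 - 7) = -11*(-47/7) = 517/7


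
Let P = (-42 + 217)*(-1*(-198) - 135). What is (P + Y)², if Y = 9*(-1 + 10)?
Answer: 123343236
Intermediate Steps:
Y = 81 (Y = 9*9 = 81)
P = 11025 (P = 175*(198 - 135) = 175*63 = 11025)
(P + Y)² = (11025 + 81)² = 11106² = 123343236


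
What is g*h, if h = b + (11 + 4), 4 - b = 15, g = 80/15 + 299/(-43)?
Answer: -836/129 ≈ -6.4806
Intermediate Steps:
g = -209/129 (g = 80*(1/15) + 299*(-1/43) = 16/3 - 299/43 = -209/129 ≈ -1.6202)
b = -11 (b = 4 - 1*15 = 4 - 15 = -11)
h = 4 (h = -11 + (11 + 4) = -11 + 15 = 4)
g*h = -209/129*4 = -836/129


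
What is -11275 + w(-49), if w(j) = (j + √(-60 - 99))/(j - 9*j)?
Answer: -90201/8 + I*√159/392 ≈ -11275.0 + 0.032167*I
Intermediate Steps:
w(j) = -(j + I*√159)/(8*j) (w(j) = (j + √(-159))/((-8*j)) = (j + I*√159)*(-1/(8*j)) = -(j + I*√159)/(8*j))
-11275 + w(-49) = -11275 + (⅛)*(-1*(-49) - I*√159)/(-49) = -11275 + (⅛)*(-1/49)*(49 - I*√159) = -11275 + (-⅛ + I*√159/392) = -90201/8 + I*√159/392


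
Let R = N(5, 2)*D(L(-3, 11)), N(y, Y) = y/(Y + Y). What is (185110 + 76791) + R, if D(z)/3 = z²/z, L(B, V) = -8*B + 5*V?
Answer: 1048789/4 ≈ 2.6220e+5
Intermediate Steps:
N(y, Y) = y/(2*Y) (N(y, Y) = y/((2*Y)) = y*(1/(2*Y)) = y/(2*Y))
D(z) = 3*z (D(z) = 3*(z²/z) = 3*z)
R = 1185/4 (R = ((½)*5/2)*(3*(-8*(-3) + 5*11)) = ((½)*5*(½))*(3*(24 + 55)) = 5*(3*79)/4 = (5/4)*237 = 1185/4 ≈ 296.25)
(185110 + 76791) + R = (185110 + 76791) + 1185/4 = 261901 + 1185/4 = 1048789/4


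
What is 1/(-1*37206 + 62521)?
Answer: 1/25315 ≈ 3.9502e-5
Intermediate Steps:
1/(-1*37206 + 62521) = 1/(-37206 + 62521) = 1/25315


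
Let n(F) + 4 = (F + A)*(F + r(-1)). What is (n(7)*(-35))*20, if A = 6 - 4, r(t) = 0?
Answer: -41300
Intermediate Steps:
A = 2
n(F) = -4 + F*(2 + F) (n(F) = -4 + (F + 2)*(F + 0) = -4 + (2 + F)*F = -4 + F*(2 + F))
(n(7)*(-35))*20 = ((-4 + 7² + 2*7)*(-35))*20 = ((-4 + 49 + 14)*(-35))*20 = (59*(-35))*20 = -2065*20 = -41300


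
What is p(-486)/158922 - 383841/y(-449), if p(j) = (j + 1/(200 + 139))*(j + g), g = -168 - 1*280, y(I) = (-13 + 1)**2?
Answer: -1147616977655/430996464 ≈ -2662.7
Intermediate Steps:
y(I) = 144 (y(I) = (-12)**2 = 144)
g = -448 (g = -168 - 280 = -448)
p(j) = (-448 + j)*(1/339 + j) (p(j) = (j + 1/(200 + 139))*(j - 448) = (j + 1/339)*(-448 + j) = (1/339 + j)*(-448 + j) = (-448 + j)*(1/339 + j))
p(-486)/158922 - 383841/y(-449) = (-448/339 + (-486)**2 - 151871/339*(-486))/158922 - 383841/144 = (-448/339 + 236196 + 24603102/113)*(1/158922) - 383841*1/144 = (153879302/339)*(1/158922) - 42649/16 = 76939651/26937279 - 42649/16 = -1147616977655/430996464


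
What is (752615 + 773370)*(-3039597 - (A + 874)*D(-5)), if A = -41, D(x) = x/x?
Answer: -4639650573550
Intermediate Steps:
D(x) = 1
(752615 + 773370)*(-3039597 - (A + 874)*D(-5)) = (752615 + 773370)*(-3039597 - (-41 + 874)) = 1525985*(-3039597 - 833) = 1525985*(-3040430) = -4639650573550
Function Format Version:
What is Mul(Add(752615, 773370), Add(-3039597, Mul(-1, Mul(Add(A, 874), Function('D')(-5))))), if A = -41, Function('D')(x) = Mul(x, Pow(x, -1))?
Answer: -4639650573550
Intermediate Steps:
Function('D')(x) = 1
Mul(Add(752615, 773370), Add(-3039597, Mul(-1, Mul(Add(A, 874), Function('D')(-5))))) = Mul(Add(752615, 773370), Add(-3039597, Mul(-1, Mul(Add(-41, 874), 1)))) = Mul(1525985, Add(-3039597, Mul(-1, Mul(833, 1)))) = Mul(1525985, Add(-3039597, Mul(-1, 833))) = Mul(1525985, Add(-3039597, -833)) = Mul(1525985, -3040430) = -4639650573550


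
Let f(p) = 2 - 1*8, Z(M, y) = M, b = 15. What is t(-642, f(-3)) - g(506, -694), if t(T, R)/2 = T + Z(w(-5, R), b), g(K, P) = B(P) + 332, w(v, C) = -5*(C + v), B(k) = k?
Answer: -812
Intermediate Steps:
w(v, C) = -5*C - 5*v
g(K, P) = 332 + P (g(K, P) = P + 332 = 332 + P)
f(p) = -6 (f(p) = 2 - 8 = -6)
t(T, R) = 50 - 10*R + 2*T (t(T, R) = 2*(T + (-5*R - 5*(-5))) = 2*(T + (-5*R + 25)) = 2*(T + (25 - 5*R)) = 2*(25 + T - 5*R) = 50 - 10*R + 2*T)
t(-642, f(-3)) - g(506, -694) = (50 - 10*(-6) + 2*(-642)) - (332 - 694) = (50 + 60 - 1284) - 1*(-362) = -1174 + 362 = -812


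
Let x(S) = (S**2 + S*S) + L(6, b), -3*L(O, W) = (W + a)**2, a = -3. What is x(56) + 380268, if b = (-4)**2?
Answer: 1159451/3 ≈ 3.8648e+5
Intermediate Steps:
b = 16
L(O, W) = -(-3 + W)**2/3 (L(O, W) = -(W - 3)**2/3 = -(-3 + W)**2/3)
x(S) = -169/3 + 2*S**2 (x(S) = (S**2 + S*S) - (-3 + 16)**2/3 = (S**2 + S**2) - 1/3*13**2 = 2*S**2 - 1/3*169 = 2*S**2 - 169/3 = -169/3 + 2*S**2)
x(56) + 380268 = (-169/3 + 2*56**2) + 380268 = (-169/3 + 2*3136) + 380268 = (-169/3 + 6272) + 380268 = 18647/3 + 380268 = 1159451/3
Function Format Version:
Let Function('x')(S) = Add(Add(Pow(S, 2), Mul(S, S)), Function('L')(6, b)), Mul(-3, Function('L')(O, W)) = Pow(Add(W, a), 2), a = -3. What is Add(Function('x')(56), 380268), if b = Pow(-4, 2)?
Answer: Rational(1159451, 3) ≈ 3.8648e+5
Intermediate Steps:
b = 16
Function('L')(O, W) = Mul(Rational(-1, 3), Pow(Add(-3, W), 2)) (Function('L')(O, W) = Mul(Rational(-1, 3), Pow(Add(W, -3), 2)) = Mul(Rational(-1, 3), Pow(Add(-3, W), 2)))
Function('x')(S) = Add(Rational(-169, 3), Mul(2, Pow(S, 2))) (Function('x')(S) = Add(Add(Pow(S, 2), Mul(S, S)), Mul(Rational(-1, 3), Pow(Add(-3, 16), 2))) = Add(Add(Pow(S, 2), Pow(S, 2)), Mul(Rational(-1, 3), Pow(13, 2))) = Add(Mul(2, Pow(S, 2)), Mul(Rational(-1, 3), 169)) = Add(Mul(2, Pow(S, 2)), Rational(-169, 3)) = Add(Rational(-169, 3), Mul(2, Pow(S, 2))))
Add(Function('x')(56), 380268) = Add(Add(Rational(-169, 3), Mul(2, Pow(56, 2))), 380268) = Add(Add(Rational(-169, 3), Mul(2, 3136)), 380268) = Add(Add(Rational(-169, 3), 6272), 380268) = Add(Rational(18647, 3), 380268) = Rational(1159451, 3)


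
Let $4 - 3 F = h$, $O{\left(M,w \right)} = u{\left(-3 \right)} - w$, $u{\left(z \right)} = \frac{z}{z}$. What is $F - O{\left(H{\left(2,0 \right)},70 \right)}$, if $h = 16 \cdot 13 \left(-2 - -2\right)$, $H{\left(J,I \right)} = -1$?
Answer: $\frac{211}{3} \approx 70.333$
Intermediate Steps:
$u{\left(z \right)} = 1$
$O{\left(M,w \right)} = 1 - w$
$h = 0$ ($h = 208 \left(-2 + 2\right) = 208 \cdot 0 = 0$)
$F = \frac{4}{3}$ ($F = \frac{4}{3} - 0 = \frac{4}{3} + 0 = \frac{4}{3} \approx 1.3333$)
$F - O{\left(H{\left(2,0 \right)},70 \right)} = \frac{4}{3} - \left(1 - 70\right) = \frac{4}{3} - -69 = \frac{4}{3} + 69 = \frac{211}{3}$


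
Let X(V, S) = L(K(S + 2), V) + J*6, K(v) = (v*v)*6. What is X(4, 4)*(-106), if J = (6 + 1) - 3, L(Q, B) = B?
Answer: -2968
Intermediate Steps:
K(v) = 6*v**2 (K(v) = v**2*6 = 6*v**2)
J = 4 (J = 7 - 3 = 4)
X(V, S) = 24 + V (X(V, S) = V + 4*6 = V + 24 = 24 + V)
X(4, 4)*(-106) = (24 + 4)*(-106) = 28*(-106) = -2968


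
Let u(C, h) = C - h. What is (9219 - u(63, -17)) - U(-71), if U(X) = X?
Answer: 9210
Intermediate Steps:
(9219 - u(63, -17)) - U(-71) = (9219 - (63 - 1*(-17))) - 1*(-71) = (9219 - (63 + 17)) + 71 = (9219 - 1*80) + 71 = (9219 - 80) + 71 = 9139 + 71 = 9210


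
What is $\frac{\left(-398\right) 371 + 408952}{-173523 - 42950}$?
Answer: $- \frac{261294}{216473} \approx -1.2071$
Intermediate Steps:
$\frac{\left(-398\right) 371 + 408952}{-173523 - 42950} = \frac{-147658 + 408952}{-216473} = 261294 \left(- \frac{1}{216473}\right) = - \frac{261294}{216473}$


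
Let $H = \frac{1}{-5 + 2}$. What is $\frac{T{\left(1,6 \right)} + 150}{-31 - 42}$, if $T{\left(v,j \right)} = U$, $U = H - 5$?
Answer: $- \frac{434}{219} \approx -1.9817$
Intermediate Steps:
$H = - \frac{1}{3}$ ($H = \frac{1}{-3} = - \frac{1}{3} \approx -0.33333$)
$U = - \frac{16}{3}$ ($U = - \frac{1}{3} - 5 = - \frac{16}{3} \approx -5.3333$)
$T{\left(v,j \right)} = - \frac{16}{3}$
$\frac{T{\left(1,6 \right)} + 150}{-31 - 42} = \frac{- \frac{16}{3} + 150}{-31 - 42} = \frac{1}{-73} \cdot \frac{434}{3} = \left(- \frac{1}{73}\right) \frac{434}{3} = - \frac{434}{219}$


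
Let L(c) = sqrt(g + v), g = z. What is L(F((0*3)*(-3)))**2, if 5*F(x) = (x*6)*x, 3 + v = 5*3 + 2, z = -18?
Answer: -4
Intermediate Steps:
v = 14 (v = -3 + (5*3 + 2) = -3 + (15 + 2) = -3 + 17 = 14)
g = -18
F(x) = 6*x**2/5 (F(x) = ((x*6)*x)/5 = ((6*x)*x)/5 = (6*x**2)/5 = 6*x**2/5)
L(c) = 2*I (L(c) = sqrt(-18 + 14) = sqrt(-4) = 2*I)
L(F((0*3)*(-3)))**2 = (2*I)**2 = -4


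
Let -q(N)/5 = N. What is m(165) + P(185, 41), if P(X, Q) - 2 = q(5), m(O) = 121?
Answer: 98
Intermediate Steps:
q(N) = -5*N
P(X, Q) = -23 (P(X, Q) = 2 - 5*5 = 2 - 25 = -23)
m(165) + P(185, 41) = 121 - 23 = 98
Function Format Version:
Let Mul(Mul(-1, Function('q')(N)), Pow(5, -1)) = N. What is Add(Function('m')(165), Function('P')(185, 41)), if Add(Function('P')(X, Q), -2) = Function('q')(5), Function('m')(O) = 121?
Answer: 98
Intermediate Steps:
Function('q')(N) = Mul(-5, N)
Function('P')(X, Q) = -23 (Function('P')(X, Q) = Add(2, Mul(-5, 5)) = Add(2, -25) = -23)
Add(Function('m')(165), Function('P')(185, 41)) = Add(121, -23) = 98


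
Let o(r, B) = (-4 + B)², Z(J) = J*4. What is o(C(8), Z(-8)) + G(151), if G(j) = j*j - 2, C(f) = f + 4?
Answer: 24095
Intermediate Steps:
C(f) = 4 + f
G(j) = -2 + j² (G(j) = j² - 2 = -2 + j²)
Z(J) = 4*J
o(C(8), Z(-8)) + G(151) = (-4 + 4*(-8))² + (-2 + 151²) = (-4 - 32)² + (-2 + 22801) = (-36)² + 22799 = 1296 + 22799 = 24095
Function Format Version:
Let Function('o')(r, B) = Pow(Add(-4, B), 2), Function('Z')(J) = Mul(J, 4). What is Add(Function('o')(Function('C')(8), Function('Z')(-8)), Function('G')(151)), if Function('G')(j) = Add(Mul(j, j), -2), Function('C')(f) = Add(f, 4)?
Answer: 24095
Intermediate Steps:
Function('C')(f) = Add(4, f)
Function('G')(j) = Add(-2, Pow(j, 2)) (Function('G')(j) = Add(Pow(j, 2), -2) = Add(-2, Pow(j, 2)))
Function('Z')(J) = Mul(4, J)
Add(Function('o')(Function('C')(8), Function('Z')(-8)), Function('G')(151)) = Add(Pow(Add(-4, Mul(4, -8)), 2), Add(-2, Pow(151, 2))) = Add(Pow(Add(-4, -32), 2), Add(-2, 22801)) = Add(Pow(-36, 2), 22799) = Add(1296, 22799) = 24095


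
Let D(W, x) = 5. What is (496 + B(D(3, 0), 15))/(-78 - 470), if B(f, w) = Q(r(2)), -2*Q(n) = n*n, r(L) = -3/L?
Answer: -3959/4384 ≈ -0.90306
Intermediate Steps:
Q(n) = -n²/2 (Q(n) = -n*n/2 = -n²/2)
B(f, w) = -9/8 (B(f, w) = -(-3/2)²/2 = -½*9/4 = -9/8)
(496 + B(D(3, 0), 15))/(-78 - 470) = (496 - 9/8)/(-78 - 470) = (3959/8)/(-548) = (3959/8)*(-1/548) = -3959/4384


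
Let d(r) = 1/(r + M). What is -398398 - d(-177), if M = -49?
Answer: -90037947/226 ≈ -3.9840e+5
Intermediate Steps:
d(r) = 1/(-49 + r) (d(r) = 1/(r - 49) = 1/(-49 + r))
-398398 - d(-177) = -398398 - 1/(-49 - 177) = -398398 - 1/(-226) = -398398 - 1*(-1/226) = -398398 + 1/226 = -90037947/226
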